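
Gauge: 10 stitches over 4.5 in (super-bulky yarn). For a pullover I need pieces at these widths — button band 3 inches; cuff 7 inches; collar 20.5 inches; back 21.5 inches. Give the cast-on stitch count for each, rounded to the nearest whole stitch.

button band 7; cuff 16; collar 46; back 48.

Rate = 10/4.5 = 2.222 sts per in.
button band: 3 × 2.222 = 6.67 → 7.
cuff: 7 × 2.222 = 15.56 → 16.
collar: 20.5 × 2.222 = 45.56 → 46.
back: 21.5 × 2.222 = 47.78 → 48.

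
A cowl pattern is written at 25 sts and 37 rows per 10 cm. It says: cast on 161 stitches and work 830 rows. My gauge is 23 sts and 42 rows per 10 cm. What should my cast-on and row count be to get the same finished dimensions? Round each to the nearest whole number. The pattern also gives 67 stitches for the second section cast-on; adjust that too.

Cast on 148 stitches; work 942 rows; second section cast-on 62 stitches.

Stitches: 161 × 23/25 = 148.12 → 148.
Rows: 830 × 42/37 = 942.16 → 942.
second section cast-on: 67 × 23/25 = 61.64 → 62.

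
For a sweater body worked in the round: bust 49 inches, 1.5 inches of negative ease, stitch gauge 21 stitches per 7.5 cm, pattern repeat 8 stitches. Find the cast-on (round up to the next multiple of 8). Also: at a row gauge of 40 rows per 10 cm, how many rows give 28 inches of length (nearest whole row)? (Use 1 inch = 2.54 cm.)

Finished = 49 − 1.5 = 47.5 inches.
47.5 inches × 2.54 = 120.65 cm.
21/7.5 = 2.8 sts per cm; 120.65 × 2.8 = 337.82 sts.
Next multiple of 8 → 344.
28 inches = 71.12 cm; × 4 = 284.48 → 284 rows.

Cast on 344 stitches; work 284 rows.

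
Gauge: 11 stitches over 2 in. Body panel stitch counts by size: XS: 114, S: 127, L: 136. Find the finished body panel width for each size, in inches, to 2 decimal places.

XS 20.73 inches; S 23.09 inches; L 24.73 inches.

11/2 = 5.5 sts per in.
XS: 114 / 5.5 = 20.727 → 20.73 in.
S: 127 / 5.5 = 23.091 → 23.09 in.
L: 136 / 5.5 = 24.727 → 24.73 in.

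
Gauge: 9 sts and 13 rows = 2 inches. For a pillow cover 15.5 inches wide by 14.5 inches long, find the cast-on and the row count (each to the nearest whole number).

Cast on 70 stitches and work 94 rows.

Stitch gauge = 9/2 = 4.5 sts/in; 15.5 × 4.5 = 69.75 → 70 sts.
Row gauge = 13/2 = 6.5 rows/in; 14.5 × 6.5 = 94.25 → 94 rows.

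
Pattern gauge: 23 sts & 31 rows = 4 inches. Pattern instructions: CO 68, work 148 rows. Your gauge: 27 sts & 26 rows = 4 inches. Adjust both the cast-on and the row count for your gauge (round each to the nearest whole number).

Cast on 80 stitches; work 124 rows.

Stitches: 68 × 27/23 = 79.83 → 80.
Rows: 148 × 26/31 = 124.13 → 124.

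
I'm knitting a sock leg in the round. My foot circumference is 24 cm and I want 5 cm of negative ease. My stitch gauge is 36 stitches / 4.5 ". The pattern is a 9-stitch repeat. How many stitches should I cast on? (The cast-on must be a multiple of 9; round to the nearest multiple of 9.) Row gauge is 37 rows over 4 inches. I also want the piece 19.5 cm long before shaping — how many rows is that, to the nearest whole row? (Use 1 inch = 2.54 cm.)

Cast on 63 stitches; work 71 rows.

Finished = 24 − 5 = 19 cm.
19 cm × 1/2.54 = 7.48 inches.
36/4.5 = 8 sts per in; 7.48 × 8 = 59.84 sts.
Nearest multiple of 9 → 63.
19.5 cm = 7.68 inches; × 9.25 = 71.01 → 71 rows.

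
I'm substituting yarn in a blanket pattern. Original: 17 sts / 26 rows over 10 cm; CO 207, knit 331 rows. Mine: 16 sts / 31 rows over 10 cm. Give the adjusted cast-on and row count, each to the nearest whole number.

Stitches: 207 × 16/17 = 194.82 → 195.
Rows: 331 × 31/26 = 394.65 → 395.

Cast on 195 stitches; work 395 rows.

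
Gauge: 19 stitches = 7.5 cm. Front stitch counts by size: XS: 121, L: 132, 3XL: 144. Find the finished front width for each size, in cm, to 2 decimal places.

XS 47.76 cm; L 52.11 cm; 3XL 56.84 cm.

19/7.5 = 2.533 sts per cm.
XS: 121 / 2.533 = 47.763 → 47.76 cm.
L: 132 / 2.533 = 52.105 → 52.11 cm.
3XL: 144 / 2.533 = 56.842 → 56.84 cm.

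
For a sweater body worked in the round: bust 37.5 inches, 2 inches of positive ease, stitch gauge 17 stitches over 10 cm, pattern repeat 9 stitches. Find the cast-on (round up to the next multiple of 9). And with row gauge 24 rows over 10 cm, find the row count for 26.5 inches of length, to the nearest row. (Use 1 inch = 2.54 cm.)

Cast on 171 stitches; work 162 rows.

Finished = 37.5 + 2 = 39.5 inches.
39.5 inches × 2.54 = 100.33 cm.
17/10 = 1.7 sts per cm; 100.33 × 1.7 = 170.56 sts.
Next multiple of 9 → 171.
26.5 inches = 67.31 cm; × 2.4 = 161.54 → 162 rows.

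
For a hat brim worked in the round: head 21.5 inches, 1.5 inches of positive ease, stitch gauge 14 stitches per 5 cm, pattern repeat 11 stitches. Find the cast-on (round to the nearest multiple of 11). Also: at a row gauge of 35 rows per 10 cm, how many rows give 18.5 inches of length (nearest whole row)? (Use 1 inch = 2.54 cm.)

Cast on 165 stitches; work 164 rows.

Finished = 21.5 + 1.5 = 23 inches.
23 inches × 2.54 = 58.42 cm.
14/5 = 2.8 sts per cm; 58.42 × 2.8 = 163.58 sts.
Nearest multiple of 11 → 165.
18.5 inches = 46.99 cm; × 3.5 = 164.47 → 164 rows.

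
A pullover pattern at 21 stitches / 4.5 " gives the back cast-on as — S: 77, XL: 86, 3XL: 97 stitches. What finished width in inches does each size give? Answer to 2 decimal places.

21/4.5 = 4.667 sts per in.
S: 77 / 4.667 = 16.500 → 16.50 in.
XL: 86 / 4.667 = 18.429 → 18.43 in.
3XL: 97 / 4.667 = 20.786 → 20.79 in.

S 16.50 inches; XL 18.43 inches; 3XL 20.79 inches.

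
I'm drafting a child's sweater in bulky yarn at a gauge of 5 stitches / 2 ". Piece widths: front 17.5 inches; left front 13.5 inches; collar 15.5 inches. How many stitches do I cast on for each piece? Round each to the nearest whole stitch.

front 44; left front 34; collar 39.

Rate = 5/2 = 2.5 sts per in.
front: 17.5 × 2.5 = 43.75 → 44.
left front: 13.5 × 2.5 = 33.75 → 34.
collar: 15.5 × 2.5 = 38.75 → 39.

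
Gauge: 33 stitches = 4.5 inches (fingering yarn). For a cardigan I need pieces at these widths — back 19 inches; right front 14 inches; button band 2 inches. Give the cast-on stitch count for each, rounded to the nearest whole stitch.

back 139; right front 103; button band 15.

Rate = 33/4.5 = 7.333 sts per in.
back: 19 × 7.333 = 139.33 → 139.
right front: 14 × 7.333 = 102.67 → 103.
button band: 2 × 7.333 = 14.67 → 15.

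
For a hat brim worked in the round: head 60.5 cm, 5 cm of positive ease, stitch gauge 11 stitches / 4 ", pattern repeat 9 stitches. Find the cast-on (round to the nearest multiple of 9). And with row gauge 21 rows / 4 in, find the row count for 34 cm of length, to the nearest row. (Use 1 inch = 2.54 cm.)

Cast on 72 stitches; work 70 rows.

Finished = 60.5 + 5 = 65.5 cm.
65.5 cm × 1/2.54 = 25.79 inches.
11/4 = 2.75 sts per in; 25.79 × 2.75 = 70.92 sts.
Nearest multiple of 9 → 72.
34 cm = 13.39 inches; × 5.25 = 70.28 → 70 rows.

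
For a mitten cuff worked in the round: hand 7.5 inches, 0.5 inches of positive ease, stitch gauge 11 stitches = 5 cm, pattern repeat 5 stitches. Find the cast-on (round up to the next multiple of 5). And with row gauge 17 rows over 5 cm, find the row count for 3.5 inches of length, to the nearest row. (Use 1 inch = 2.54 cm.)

Finished = 7.5 + 0.5 = 8 inches.
8 inches × 2.54 = 20.32 cm.
11/5 = 2.2 sts per cm; 20.32 × 2.2 = 44.70 sts.
Next multiple of 5 → 45.
3.5 inches = 8.89 cm; × 3.4 = 30.23 → 30 rows.

Cast on 45 stitches; work 30 rows.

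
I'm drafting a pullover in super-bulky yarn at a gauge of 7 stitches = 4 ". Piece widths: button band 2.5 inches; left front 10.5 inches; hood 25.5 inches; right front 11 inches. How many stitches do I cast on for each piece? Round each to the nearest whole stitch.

button band 4; left front 18; hood 45; right front 19.

Rate = 7/4 = 1.75 sts per in.
button band: 2.5 × 1.75 = 4.38 → 4.
left front: 10.5 × 1.75 = 18.38 → 18.
hood: 25.5 × 1.75 = 44.62 → 45.
right front: 11 × 1.75 = 19.25 → 19.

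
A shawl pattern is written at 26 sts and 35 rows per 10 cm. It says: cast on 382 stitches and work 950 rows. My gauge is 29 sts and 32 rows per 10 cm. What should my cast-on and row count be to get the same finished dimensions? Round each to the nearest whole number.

Cast on 426 stitches; work 869 rows.

Stitches: 382 × 29/26 = 426.08 → 426.
Rows: 950 × 32/35 = 868.57 → 869.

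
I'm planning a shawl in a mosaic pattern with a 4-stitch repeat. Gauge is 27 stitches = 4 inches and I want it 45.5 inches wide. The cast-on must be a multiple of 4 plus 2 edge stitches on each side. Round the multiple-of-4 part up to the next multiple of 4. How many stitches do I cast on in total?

27 / 4 = 6.75 sts per inch.
45.5 × 6.75 = 307.12 sts.
Less 4 edge sts → 303.12 for the repeat.
Next multiple of 4: 304.
Add back 4 edge sts → 308.

Cast on 308 stitches.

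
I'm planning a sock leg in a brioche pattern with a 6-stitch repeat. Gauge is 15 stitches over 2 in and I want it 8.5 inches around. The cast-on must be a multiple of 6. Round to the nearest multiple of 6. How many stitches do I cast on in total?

CO 66 sts.

15 / 2 = 7.5 sts per inch.
8.5 × 7.5 = 63.75 sts.
Nearest multiple of 6: 66.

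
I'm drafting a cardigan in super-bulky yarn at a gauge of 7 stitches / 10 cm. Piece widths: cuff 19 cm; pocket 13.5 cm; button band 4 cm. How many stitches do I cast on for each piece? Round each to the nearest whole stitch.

cuff 13; pocket 9; button band 3.

Rate = 7/10 = 0.7 sts per cm.
cuff: 19 × 0.7 = 13.30 → 13.
pocket: 13.5 × 0.7 = 9.45 → 9.
button band: 4 × 0.7 = 2.80 → 3.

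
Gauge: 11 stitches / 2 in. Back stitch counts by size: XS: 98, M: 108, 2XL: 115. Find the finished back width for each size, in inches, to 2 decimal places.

XS 17.82 inches; M 19.64 inches; 2XL 20.91 inches.

11/2 = 5.5 sts per in.
XS: 98 / 5.5 = 17.818 → 17.82 in.
M: 108 / 5.5 = 19.636 → 19.64 in.
2XL: 115 / 5.5 = 20.909 → 20.91 in.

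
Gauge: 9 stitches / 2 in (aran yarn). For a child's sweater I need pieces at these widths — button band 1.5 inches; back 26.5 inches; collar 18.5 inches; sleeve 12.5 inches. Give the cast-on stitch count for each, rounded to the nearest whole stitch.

button band 7; back 119; collar 83; sleeve 56.

Rate = 9/2 = 4.5 sts per in.
button band: 1.5 × 4.5 = 6.75 → 7.
back: 26.5 × 4.5 = 119.25 → 119.
collar: 18.5 × 4.5 = 83.25 → 83.
sleeve: 12.5 × 4.5 = 56.25 → 56.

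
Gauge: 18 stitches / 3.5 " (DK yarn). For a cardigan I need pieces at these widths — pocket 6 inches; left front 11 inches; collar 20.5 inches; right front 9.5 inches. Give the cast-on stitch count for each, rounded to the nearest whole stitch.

pocket 31; left front 57; collar 105; right front 49.

Rate = 18/3.5 = 5.143 sts per in.
pocket: 6 × 5.143 = 30.86 → 31.
left front: 11 × 5.143 = 56.57 → 57.
collar: 20.5 × 5.143 = 105.43 → 105.
right front: 9.5 × 5.143 = 48.86 → 49.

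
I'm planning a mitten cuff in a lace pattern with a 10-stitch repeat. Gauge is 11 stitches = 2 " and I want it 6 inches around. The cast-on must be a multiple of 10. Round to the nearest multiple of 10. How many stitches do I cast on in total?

Cast on 30 stitches.

11 / 2 = 5.5 sts per inch.
6 × 5.5 = 33.00 sts.
Nearest multiple of 10: 30.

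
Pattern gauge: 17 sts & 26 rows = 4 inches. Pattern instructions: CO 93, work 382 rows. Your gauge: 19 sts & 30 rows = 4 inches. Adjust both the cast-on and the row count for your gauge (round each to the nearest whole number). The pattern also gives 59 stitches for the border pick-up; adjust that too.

Cast on 104 stitches; work 441 rows; border pick-up 66 stitches.

Stitches: 93 × 19/17 = 103.94 → 104.
Rows: 382 × 30/26 = 440.77 → 441.
border pick-up: 59 × 19/17 = 65.94 → 66.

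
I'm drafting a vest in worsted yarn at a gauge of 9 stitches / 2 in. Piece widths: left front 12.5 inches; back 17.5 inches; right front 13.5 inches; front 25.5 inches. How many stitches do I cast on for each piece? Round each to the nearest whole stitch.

Rate = 9/2 = 4.5 sts per in.
left front: 12.5 × 4.5 = 56.25 → 56.
back: 17.5 × 4.5 = 78.75 → 79.
right front: 13.5 × 4.5 = 60.75 → 61.
front: 25.5 × 4.5 = 114.75 → 115.

left front 56; back 79; right front 61; front 115.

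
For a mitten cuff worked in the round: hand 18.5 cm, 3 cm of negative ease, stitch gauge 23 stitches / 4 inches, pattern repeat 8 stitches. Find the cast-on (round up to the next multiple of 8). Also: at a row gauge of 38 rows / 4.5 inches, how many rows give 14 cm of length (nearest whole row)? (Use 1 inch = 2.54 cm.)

Cast on 40 stitches; work 47 rows.

Finished = 18.5 − 3 = 15.5 cm.
15.5 cm × 1/2.54 = 6.10 inches.
23/4 = 5.75 sts per in; 6.10 × 5.75 = 35.09 sts.
Next multiple of 8 → 40.
14 cm = 5.51 inches; × 8.444 = 46.54 → 47 rows.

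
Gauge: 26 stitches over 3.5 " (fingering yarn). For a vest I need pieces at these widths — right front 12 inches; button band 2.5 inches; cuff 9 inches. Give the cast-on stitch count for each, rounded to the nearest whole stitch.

Rate = 26/3.5 = 7.429 sts per in.
right front: 12 × 7.429 = 89.14 → 89.
button band: 2.5 × 7.429 = 18.57 → 19.
cuff: 9 × 7.429 = 66.86 → 67.

right front 89; button band 19; cuff 67.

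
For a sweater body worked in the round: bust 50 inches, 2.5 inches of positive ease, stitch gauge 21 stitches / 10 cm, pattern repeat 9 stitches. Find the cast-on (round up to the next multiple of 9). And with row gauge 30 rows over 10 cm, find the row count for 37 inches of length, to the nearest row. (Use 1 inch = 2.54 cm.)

Cast on 288 stitches; work 282 rows.

Finished = 50 + 2.5 = 52.5 inches.
52.5 inches × 2.54 = 133.35 cm.
21/10 = 2.1 sts per cm; 133.35 × 2.1 = 280.04 sts.
Next multiple of 9 → 288.
37 inches = 93.98 cm; × 3 = 281.94 → 282 rows.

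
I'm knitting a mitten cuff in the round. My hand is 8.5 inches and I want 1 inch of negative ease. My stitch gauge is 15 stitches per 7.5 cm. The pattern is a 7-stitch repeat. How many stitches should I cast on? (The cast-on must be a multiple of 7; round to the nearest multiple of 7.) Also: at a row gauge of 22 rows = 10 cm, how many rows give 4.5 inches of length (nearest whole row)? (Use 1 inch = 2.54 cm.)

Cast on 35 stitches; work 25 rows.

Finished = 8.5 − 1 = 7.5 inches.
7.5 inches × 2.54 = 19.05 cm.
15/7.5 = 2 sts per cm; 19.05 × 2 = 38.10 sts.
Nearest multiple of 7 → 35.
4.5 inches = 11.43 cm; × 2.2 = 25.15 → 25 rows.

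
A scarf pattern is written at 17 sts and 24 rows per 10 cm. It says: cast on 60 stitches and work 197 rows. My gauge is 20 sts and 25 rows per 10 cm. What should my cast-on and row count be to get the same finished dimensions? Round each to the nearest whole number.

Stitches: 60 × 20/17 = 70.59 → 71.
Rows: 197 × 25/24 = 205.21 → 205.

Cast on 71 stitches; work 205 rows.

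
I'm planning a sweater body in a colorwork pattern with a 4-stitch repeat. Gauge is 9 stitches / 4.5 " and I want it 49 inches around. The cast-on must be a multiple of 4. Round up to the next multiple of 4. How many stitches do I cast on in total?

9 / 4.5 = 2 sts per inch.
49 × 2 = 98.00 sts.
Next multiple of 4: 100.

100 stitches.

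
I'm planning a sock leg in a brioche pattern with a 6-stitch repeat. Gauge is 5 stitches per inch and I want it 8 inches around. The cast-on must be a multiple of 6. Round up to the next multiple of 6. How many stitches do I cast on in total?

5 / 1 = 5 sts per inch.
8 × 5 = 40.00 sts.
Next multiple of 6: 42.

CO 42 sts.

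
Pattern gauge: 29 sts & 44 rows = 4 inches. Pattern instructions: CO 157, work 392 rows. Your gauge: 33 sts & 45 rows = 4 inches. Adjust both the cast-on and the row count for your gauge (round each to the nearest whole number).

Cast on 179 stitches; work 401 rows.

Stitches: 157 × 33/29 = 178.66 → 179.
Rows: 392 × 45/44 = 400.91 → 401.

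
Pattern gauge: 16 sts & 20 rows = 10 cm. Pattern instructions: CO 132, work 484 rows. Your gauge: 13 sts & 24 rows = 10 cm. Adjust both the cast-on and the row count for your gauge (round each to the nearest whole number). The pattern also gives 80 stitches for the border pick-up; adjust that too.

Cast on 107 stitches; work 581 rows; border pick-up 65 stitches.

Stitches: 132 × 13/16 = 107.25 → 107.
Rows: 484 × 24/20 = 580.80 → 581.
border pick-up: 80 × 13/16 = 65.00 → 65.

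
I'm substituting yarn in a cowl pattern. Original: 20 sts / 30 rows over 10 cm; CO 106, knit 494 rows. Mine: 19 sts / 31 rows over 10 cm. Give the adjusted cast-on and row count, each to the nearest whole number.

Stitches: 106 × 19/20 = 100.70 → 101.
Rows: 494 × 31/30 = 510.47 → 510.

Cast on 101 stitches; work 510 rows.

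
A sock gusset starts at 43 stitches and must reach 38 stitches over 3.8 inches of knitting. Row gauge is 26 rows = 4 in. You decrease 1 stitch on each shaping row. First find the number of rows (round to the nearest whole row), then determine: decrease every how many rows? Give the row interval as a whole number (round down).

Rows = 3.8 × 6.5 = 24.7 → 25 rows.
Stitches to remove: 5 → 5 shaping rows (at 1 st each).
25 / 5 = 5.00 → every 5 rows.

Decrease every 5th row.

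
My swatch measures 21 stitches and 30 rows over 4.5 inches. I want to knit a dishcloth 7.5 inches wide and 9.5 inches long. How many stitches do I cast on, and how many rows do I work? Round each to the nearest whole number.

Stitch gauge = 21/4.5 = 4.667 sts/in; 7.5 × 4.667 = 35.00 → 35 sts.
Row gauge = 30/4.5 = 6.667 rows/in; 9.5 × 6.667 = 63.33 → 63 rows.

Cast on 35 stitches and work 63 rows.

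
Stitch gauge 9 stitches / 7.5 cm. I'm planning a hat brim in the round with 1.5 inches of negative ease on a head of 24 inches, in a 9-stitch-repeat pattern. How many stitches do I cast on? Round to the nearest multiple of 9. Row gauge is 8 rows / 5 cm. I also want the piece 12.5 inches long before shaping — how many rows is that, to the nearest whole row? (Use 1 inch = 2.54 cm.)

Finished = 24 − 1.5 = 22.5 inches.
22.5 inches × 2.54 = 57.15 cm.
9/7.5 = 1.2 sts per cm; 57.15 × 1.2 = 68.58 sts.
Nearest multiple of 9 → 72.
12.5 inches = 31.75 cm; × 1.6 = 50.80 → 51 rows.

Cast on 72 stitches; work 51 rows.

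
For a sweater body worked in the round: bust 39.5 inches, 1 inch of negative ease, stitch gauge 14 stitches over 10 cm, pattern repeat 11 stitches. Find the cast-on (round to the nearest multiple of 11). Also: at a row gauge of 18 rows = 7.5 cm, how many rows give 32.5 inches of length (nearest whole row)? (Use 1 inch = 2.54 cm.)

Finished = 39.5 − 1 = 38.5 inches.
38.5 inches × 2.54 = 97.79 cm.
14/10 = 1.4 sts per cm; 97.79 × 1.4 = 136.91 sts.
Nearest multiple of 11 → 132.
32.5 inches = 82.55 cm; × 2.4 = 198.12 → 198 rows.

Cast on 132 stitches; work 198 rows.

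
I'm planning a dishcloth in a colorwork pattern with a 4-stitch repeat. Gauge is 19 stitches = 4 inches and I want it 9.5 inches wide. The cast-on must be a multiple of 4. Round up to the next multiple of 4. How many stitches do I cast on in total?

CO 48 sts.

19 / 4 = 4.75 sts per inch.
9.5 × 4.75 = 45.12 sts.
Next multiple of 4: 48.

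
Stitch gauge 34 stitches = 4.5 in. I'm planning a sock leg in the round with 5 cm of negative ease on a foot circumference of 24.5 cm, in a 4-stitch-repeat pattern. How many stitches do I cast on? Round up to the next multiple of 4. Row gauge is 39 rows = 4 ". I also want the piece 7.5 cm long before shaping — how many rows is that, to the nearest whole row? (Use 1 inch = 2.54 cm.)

Cast on 60 stitches; work 29 rows.

Finished = 24.5 − 5 = 19.5 cm.
19.5 cm × 1/2.54 = 7.68 inches.
34/4.5 = 7.556 sts per in; 7.68 × 7.556 = 58.01 sts.
Next multiple of 4 → 60.
7.5 cm = 2.95 inches; × 9.75 = 28.79 → 29 rows.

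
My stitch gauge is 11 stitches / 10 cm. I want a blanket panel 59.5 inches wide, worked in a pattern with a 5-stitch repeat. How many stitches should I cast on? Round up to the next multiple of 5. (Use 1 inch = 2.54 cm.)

59.5 in = 59.5 × 2.54 = 151.13 cm.
11 / 10 = 1.1 sts/cm.
151.13 × 1.1 = 166.24 sts.
→ 170.

170 stitches.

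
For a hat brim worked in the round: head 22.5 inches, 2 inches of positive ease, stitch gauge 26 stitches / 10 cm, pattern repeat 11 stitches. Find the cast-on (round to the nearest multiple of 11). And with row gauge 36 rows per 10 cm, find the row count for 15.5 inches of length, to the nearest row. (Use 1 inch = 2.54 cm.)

Finished = 22.5 + 2 = 24.5 inches.
24.5 inches × 2.54 = 62.23 cm.
26/10 = 2.6 sts per cm; 62.23 × 2.6 = 161.80 sts.
Nearest multiple of 11 → 165.
15.5 inches = 39.37 cm; × 3.6 = 141.73 → 142 rows.

Cast on 165 stitches; work 142 rows.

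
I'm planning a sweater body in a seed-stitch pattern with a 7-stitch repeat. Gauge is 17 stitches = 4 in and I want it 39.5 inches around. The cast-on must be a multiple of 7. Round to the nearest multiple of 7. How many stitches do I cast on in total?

17 / 4 = 4.25 sts per inch.
39.5 × 4.25 = 167.88 sts.
Nearest multiple of 7: 168.

Cast on 168 stitches.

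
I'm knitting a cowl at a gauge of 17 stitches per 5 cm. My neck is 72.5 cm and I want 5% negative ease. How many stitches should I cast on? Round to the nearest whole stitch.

Finished = 72.5 × 0.95 = 68.88 cm.
17 / 5 = 3.4 sts per cm.
68.88 × 3.4 = 234.18 sts.
→ 234 sts.

234 stitches.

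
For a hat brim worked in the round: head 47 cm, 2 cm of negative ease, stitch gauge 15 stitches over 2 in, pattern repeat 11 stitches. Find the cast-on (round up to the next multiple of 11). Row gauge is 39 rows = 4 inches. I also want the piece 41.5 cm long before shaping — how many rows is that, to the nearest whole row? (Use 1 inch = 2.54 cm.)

Finished = 47 − 2 = 45 cm.
45 cm × 1/2.54 = 17.72 inches.
15/2 = 7.5 sts per in; 17.72 × 7.5 = 132.87 sts.
Next multiple of 11 → 143.
41.5 cm = 16.34 inches; × 9.75 = 159.30 → 159 rows.

Cast on 143 stitches; work 159 rows.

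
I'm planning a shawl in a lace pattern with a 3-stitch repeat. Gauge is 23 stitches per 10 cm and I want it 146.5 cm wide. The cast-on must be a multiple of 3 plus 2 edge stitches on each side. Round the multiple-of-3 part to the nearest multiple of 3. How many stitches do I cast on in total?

23 / 10 = 2.3 sts per cm.
146.5 × 2.3 = 336.95 sts.
Less 4 edge sts → 332.95 for the repeat.
Nearest multiple of 3: 333.
Add back 4 edge sts → 337.

CO 337 sts.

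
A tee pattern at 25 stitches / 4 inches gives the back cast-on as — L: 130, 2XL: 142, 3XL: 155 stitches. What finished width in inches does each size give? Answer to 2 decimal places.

25/4 = 6.25 sts per in.
L: 130 / 6.25 = 20.800 → 20.80 in.
2XL: 142 / 6.25 = 22.720 → 22.72 in.
3XL: 155 / 6.25 = 24.800 → 24.80 in.

L 20.80 inches; 2XL 22.72 inches; 3XL 24.80 inches.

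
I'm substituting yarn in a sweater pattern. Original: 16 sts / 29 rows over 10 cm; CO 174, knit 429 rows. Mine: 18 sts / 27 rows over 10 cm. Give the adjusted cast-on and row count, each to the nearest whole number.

Cast on 196 stitches; work 399 rows.

Stitches: 174 × 18/16 = 195.75 → 196.
Rows: 429 × 27/29 = 399.41 → 399.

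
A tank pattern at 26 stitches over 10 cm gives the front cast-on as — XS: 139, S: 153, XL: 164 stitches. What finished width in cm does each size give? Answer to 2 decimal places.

26/10 = 2.6 sts per cm.
XS: 139 / 2.6 = 53.462 → 53.46 cm.
S: 153 / 2.6 = 58.846 → 58.85 cm.
XL: 164 / 2.6 = 63.077 → 63.08 cm.

XS 53.46 cm; S 58.85 cm; XL 63.08 cm.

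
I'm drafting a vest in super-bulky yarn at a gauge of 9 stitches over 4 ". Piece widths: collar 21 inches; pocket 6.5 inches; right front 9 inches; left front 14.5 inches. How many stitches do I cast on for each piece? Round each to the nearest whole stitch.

collar 47; pocket 15; right front 20; left front 33.

Rate = 9/4 = 2.25 sts per in.
collar: 21 × 2.25 = 47.25 → 47.
pocket: 6.5 × 2.25 = 14.62 → 15.
right front: 9 × 2.25 = 20.25 → 20.
left front: 14.5 × 2.25 = 32.62 → 33.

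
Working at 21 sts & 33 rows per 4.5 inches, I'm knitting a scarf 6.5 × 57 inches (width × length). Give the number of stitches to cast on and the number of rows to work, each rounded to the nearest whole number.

Cast on 30 stitches and work 418 rows.

Stitch gauge = 21/4.5 = 4.667 sts/in; 6.5 × 4.667 = 30.33 → 30 sts.
Row gauge = 33/4.5 = 7.333 rows/in; 57 × 7.333 = 418.00 → 418 rows.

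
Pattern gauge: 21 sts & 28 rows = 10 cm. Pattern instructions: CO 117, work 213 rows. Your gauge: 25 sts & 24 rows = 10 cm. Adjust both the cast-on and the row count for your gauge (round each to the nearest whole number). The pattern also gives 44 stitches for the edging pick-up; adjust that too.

Stitches: 117 × 25/21 = 139.29 → 139.
Rows: 213 × 24/28 = 182.57 → 183.
edging pick-up: 44 × 25/21 = 52.38 → 52.

Cast on 139 stitches; work 183 rows; edging pick-up 52 stitches.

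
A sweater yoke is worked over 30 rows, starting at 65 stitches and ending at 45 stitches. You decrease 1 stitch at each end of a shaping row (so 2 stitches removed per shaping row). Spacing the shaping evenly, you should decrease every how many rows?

Stitches to remove: |45 − 65| = 20.
Shaping rows needed: 20 / 2 = 10.
30 rows / 10 = every 3 rows.

Decrease every 3rd row.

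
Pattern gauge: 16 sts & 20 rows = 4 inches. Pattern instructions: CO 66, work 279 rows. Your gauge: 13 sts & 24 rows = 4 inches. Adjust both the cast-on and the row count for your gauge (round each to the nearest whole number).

Cast on 54 stitches; work 335 rows.

Stitches: 66 × 13/16 = 53.62 → 54.
Rows: 279 × 24/20 = 334.80 → 335.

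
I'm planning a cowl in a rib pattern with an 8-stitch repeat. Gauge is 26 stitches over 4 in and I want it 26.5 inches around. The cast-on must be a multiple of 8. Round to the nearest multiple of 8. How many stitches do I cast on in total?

Cast on 176 stitches.

26 / 4 = 6.5 sts per inch.
26.5 × 6.5 = 172.25 sts.
Nearest multiple of 8: 176.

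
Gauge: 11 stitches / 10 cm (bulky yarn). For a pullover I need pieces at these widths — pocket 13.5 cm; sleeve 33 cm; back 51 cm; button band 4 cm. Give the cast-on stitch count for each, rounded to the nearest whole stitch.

Rate = 11/10 = 1.1 sts per cm.
pocket: 13.5 × 1.1 = 14.85 → 15.
sleeve: 33 × 1.1 = 36.30 → 36.
back: 51 × 1.1 = 56.10 → 56.
button band: 4 × 1.1 = 4.40 → 4.

pocket 15; sleeve 36; back 56; button band 4.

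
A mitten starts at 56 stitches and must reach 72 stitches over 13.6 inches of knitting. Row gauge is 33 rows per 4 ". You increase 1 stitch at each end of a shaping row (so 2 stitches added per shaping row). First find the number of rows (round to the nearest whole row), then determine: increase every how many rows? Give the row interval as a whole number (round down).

Increase every 14th row.

Rows = 13.6 × 8.25 = 112.2 → 112 rows.
Stitches to add: 16 → 8 shaping rows (at 2 st each).
112 / 8 = 14.00 → every 14 rows.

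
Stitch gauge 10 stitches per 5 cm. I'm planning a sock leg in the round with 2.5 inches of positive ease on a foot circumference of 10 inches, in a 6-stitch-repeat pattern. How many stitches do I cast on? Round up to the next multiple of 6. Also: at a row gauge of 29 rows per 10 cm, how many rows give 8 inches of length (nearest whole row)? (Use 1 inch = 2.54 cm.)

Finished = 10 + 2.5 = 12.5 inches.
12.5 inches × 2.54 = 31.75 cm.
10/5 = 2 sts per cm; 31.75 × 2 = 63.50 sts.
Next multiple of 6 → 66.
8 inches = 20.32 cm; × 2.9 = 58.93 → 59 rows.

Cast on 66 stitches; work 59 rows.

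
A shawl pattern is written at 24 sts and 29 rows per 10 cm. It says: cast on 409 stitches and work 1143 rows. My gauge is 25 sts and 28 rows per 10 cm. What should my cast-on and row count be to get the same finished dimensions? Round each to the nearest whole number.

Stitches: 409 × 25/24 = 426.04 → 426.
Rows: 1143 × 28/29 = 1103.59 → 1104.

Cast on 426 stitches; work 1104 rows.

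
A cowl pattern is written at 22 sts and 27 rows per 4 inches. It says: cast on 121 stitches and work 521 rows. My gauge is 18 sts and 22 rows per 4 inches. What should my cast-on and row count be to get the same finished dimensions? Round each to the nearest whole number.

Stitches: 121 × 18/22 = 99.00 → 99.
Rows: 521 × 22/27 = 424.52 → 425.

Cast on 99 stitches; work 425 rows.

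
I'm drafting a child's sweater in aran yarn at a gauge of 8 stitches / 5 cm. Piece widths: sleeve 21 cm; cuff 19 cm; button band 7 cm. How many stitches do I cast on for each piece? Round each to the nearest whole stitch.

Rate = 8/5 = 1.6 sts per cm.
sleeve: 21 × 1.6 = 33.60 → 34.
cuff: 19 × 1.6 = 30.40 → 30.
button band: 7 × 1.6 = 11.20 → 11.

sleeve 34; cuff 30; button band 11.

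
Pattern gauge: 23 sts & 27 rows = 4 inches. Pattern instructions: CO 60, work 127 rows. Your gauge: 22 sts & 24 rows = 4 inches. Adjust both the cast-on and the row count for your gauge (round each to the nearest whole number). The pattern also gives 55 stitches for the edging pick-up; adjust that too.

Stitches: 60 × 22/23 = 57.39 → 57.
Rows: 127 × 24/27 = 112.89 → 113.
edging pick-up: 55 × 22/23 = 52.61 → 53.

Cast on 57 stitches; work 113 rows; edging pick-up 53 stitches.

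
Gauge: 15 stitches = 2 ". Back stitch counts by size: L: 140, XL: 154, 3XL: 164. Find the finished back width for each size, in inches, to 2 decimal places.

L 18.67 inches; XL 20.53 inches; 3XL 21.87 inches.

15/2 = 7.5 sts per in.
L: 140 / 7.5 = 18.667 → 18.67 in.
XL: 154 / 7.5 = 20.533 → 20.53 in.
3XL: 164 / 7.5 = 21.867 → 21.87 in.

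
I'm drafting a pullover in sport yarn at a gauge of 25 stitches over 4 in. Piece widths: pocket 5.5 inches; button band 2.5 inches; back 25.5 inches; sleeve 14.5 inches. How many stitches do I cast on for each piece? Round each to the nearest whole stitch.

pocket 34; button band 16; back 159; sleeve 91.

Rate = 25/4 = 6.25 sts per in.
pocket: 5.5 × 6.25 = 34.38 → 34.
button band: 2.5 × 6.25 = 15.62 → 16.
back: 25.5 × 6.25 = 159.38 → 159.
sleeve: 14.5 × 6.25 = 90.62 → 91.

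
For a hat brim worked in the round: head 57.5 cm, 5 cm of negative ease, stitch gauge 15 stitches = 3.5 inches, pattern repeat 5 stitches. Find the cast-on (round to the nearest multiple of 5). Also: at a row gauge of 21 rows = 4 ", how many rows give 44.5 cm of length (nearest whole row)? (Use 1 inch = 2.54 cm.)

Finished = 57.5 − 5 = 52.5 cm.
52.5 cm × 1/2.54 = 20.67 inches.
15/3.5 = 4.286 sts per in; 20.67 × 4.286 = 88.58 sts.
Nearest multiple of 5 → 90.
44.5 cm = 17.52 inches; × 5.25 = 91.98 → 92 rows.

Cast on 90 stitches; work 92 rows.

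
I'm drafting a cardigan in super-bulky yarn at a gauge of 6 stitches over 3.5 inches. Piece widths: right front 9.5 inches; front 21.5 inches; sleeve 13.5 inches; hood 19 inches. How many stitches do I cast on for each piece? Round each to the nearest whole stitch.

Rate = 6/3.5 = 1.714 sts per in.
right front: 9.5 × 1.714 = 16.29 → 16.
front: 21.5 × 1.714 = 36.86 → 37.
sleeve: 13.5 × 1.714 = 23.14 → 23.
hood: 19 × 1.714 = 32.57 → 33.

right front 16; front 37; sleeve 23; hood 33.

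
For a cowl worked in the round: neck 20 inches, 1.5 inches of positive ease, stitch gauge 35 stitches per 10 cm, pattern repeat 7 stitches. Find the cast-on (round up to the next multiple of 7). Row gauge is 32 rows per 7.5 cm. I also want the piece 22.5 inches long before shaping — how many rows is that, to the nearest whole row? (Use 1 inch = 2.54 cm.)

Cast on 196 stitches; work 244 rows.

Finished = 20 + 1.5 = 21.5 inches.
21.5 inches × 2.54 = 54.61 cm.
35/10 = 3.5 sts per cm; 54.61 × 3.5 = 191.13 sts.
Next multiple of 7 → 196.
22.5 inches = 57.15 cm; × 4.267 = 243.84 → 244 rows.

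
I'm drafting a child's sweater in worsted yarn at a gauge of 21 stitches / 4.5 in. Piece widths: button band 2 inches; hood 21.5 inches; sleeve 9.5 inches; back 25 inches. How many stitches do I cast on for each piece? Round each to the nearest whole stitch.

Rate = 21/4.5 = 4.667 sts per in.
button band: 2 × 4.667 = 9.33 → 9.
hood: 21.5 × 4.667 = 100.33 → 100.
sleeve: 9.5 × 4.667 = 44.33 → 44.
back: 25 × 4.667 = 116.67 → 117.

button band 9; hood 100; sleeve 44; back 117.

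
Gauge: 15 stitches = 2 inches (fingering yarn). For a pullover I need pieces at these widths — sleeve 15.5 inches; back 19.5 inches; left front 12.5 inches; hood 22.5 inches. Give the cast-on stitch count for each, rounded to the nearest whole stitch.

sleeve 116; back 146; left front 94; hood 169.

Rate = 15/2 = 7.5 sts per in.
sleeve: 15.5 × 7.5 = 116.25 → 116.
back: 19.5 × 7.5 = 146.25 → 146.
left front: 12.5 × 7.5 = 93.75 → 94.
hood: 22.5 × 7.5 = 168.75 → 169.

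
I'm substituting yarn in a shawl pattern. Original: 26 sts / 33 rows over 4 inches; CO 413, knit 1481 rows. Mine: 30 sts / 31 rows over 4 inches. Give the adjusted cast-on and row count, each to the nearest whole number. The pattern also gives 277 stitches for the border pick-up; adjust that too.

Stitches: 413 × 30/26 = 476.54 → 477.
Rows: 1481 × 31/33 = 1391.24 → 1391.
border pick-up: 277 × 30/26 = 319.62 → 320.

Cast on 477 stitches; work 1391 rows; border pick-up 320 stitches.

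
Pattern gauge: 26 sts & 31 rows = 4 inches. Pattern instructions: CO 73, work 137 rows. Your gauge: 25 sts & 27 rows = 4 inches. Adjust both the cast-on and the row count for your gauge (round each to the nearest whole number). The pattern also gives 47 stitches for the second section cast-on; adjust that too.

Stitches: 73 × 25/26 = 70.19 → 70.
Rows: 137 × 27/31 = 119.32 → 119.
second section cast-on: 47 × 25/26 = 45.19 → 45.

Cast on 70 stitches; work 119 rows; second section cast-on 45 stitches.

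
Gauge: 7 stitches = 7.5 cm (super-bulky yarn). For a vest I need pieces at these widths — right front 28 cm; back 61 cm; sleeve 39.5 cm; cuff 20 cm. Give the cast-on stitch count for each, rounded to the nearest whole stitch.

right front 26; back 57; sleeve 37; cuff 19.

Rate = 7/7.5 = 0.933 sts per cm.
right front: 28 × 0.933 = 26.13 → 26.
back: 61 × 0.933 = 56.93 → 57.
sleeve: 39.5 × 0.933 = 36.87 → 37.
cuff: 20 × 0.933 = 18.67 → 19.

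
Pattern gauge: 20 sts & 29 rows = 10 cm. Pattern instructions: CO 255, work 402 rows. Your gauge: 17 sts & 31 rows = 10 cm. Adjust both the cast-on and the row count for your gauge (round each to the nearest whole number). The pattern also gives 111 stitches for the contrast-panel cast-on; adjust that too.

Stitches: 255 × 17/20 = 216.75 → 217.
Rows: 402 × 31/29 = 429.72 → 430.
contrast-panel cast-on: 111 × 17/20 = 94.35 → 94.

Cast on 217 stitches; work 430 rows; contrast-panel cast-on 94 stitches.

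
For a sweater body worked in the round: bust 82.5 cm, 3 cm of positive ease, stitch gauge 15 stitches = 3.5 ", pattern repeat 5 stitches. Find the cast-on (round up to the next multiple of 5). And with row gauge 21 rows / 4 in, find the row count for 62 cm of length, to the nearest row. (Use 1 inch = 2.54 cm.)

Finished = 82.5 + 3 = 85.5 cm.
85.5 cm × 1/2.54 = 33.66 inches.
15/3.5 = 4.286 sts per in; 33.66 × 4.286 = 144.26 sts.
Next multiple of 5 → 145.
62 cm = 24.41 inches; × 5.25 = 128.15 → 128 rows.

Cast on 145 stitches; work 128 rows.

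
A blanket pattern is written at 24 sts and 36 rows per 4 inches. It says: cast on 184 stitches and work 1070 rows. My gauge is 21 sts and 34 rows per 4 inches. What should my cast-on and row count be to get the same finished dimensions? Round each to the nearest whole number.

Cast on 161 stitches; work 1011 rows.

Stitches: 184 × 21/24 = 161.00 → 161.
Rows: 1070 × 34/36 = 1010.56 → 1011.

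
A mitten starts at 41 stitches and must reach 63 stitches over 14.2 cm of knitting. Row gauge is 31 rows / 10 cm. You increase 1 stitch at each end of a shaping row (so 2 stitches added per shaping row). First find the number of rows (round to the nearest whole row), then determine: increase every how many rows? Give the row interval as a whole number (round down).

Rows = 14.2 × 3.1 = 44.0 → 44 rows.
Stitches to add: 22 → 11 shaping rows (at 2 st each).
44 / 11 = 4.00 → every 4 rows.

Increase every 4th row.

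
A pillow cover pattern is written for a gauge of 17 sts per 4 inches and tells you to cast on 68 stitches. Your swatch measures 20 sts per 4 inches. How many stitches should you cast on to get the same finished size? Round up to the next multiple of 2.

Scale factor = 20 / 17 = 1.176.
68 × 20 / 17 = 80.00 sts.

CO 80 sts.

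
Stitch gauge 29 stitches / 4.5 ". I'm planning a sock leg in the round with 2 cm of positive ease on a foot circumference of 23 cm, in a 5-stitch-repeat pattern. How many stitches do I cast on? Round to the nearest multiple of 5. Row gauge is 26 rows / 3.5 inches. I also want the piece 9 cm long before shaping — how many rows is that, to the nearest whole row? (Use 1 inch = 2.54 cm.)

Cast on 65 stitches; work 26 rows.

Finished = 23 + 2 = 25 cm.
25 cm × 1/2.54 = 9.84 inches.
29/4.5 = 6.444 sts per in; 9.84 × 6.444 = 63.43 sts.
Nearest multiple of 5 → 65.
9 cm = 3.54 inches; × 7.429 = 26.32 → 26 rows.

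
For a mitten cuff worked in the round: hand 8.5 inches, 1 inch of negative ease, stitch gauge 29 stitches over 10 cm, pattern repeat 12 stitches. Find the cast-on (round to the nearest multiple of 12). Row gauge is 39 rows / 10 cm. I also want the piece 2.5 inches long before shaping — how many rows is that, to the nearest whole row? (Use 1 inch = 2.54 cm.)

Finished = 8.5 − 1 = 7.5 inches.
7.5 inches × 2.54 = 19.05 cm.
29/10 = 2.9 sts per cm; 19.05 × 2.9 = 55.24 sts.
Nearest multiple of 12 → 60.
2.5 inches = 6.35 cm; × 3.9 = 24.77 → 25 rows.

Cast on 60 stitches; work 25 rows.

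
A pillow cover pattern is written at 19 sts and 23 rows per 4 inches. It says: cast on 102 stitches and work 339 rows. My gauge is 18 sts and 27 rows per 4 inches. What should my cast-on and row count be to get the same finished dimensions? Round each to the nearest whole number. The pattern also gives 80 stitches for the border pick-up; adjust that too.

Stitches: 102 × 18/19 = 96.63 → 97.
Rows: 339 × 27/23 = 397.96 → 398.
border pick-up: 80 × 18/19 = 75.79 → 76.

Cast on 97 stitches; work 398 rows; border pick-up 76 stitches.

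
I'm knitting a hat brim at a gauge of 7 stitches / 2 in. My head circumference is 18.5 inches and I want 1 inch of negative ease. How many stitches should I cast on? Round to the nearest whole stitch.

61 stitches.

Finished = 18.5 − 1 = 17.5 in.
7 / 2 = 3.5 sts per inch.
17.50 × 3.5 = 61.25 sts.
→ 61 sts.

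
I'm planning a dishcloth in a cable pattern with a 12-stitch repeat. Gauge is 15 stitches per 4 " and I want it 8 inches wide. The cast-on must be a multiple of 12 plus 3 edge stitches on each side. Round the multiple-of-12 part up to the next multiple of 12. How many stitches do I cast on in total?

15 / 4 = 3.75 sts per inch.
8 × 3.75 = 30.00 sts.
Less 6 edge sts → 24.00 for the repeat.
Next multiple of 12: 24.
Add back 6 edge sts → 30.

30 stitches.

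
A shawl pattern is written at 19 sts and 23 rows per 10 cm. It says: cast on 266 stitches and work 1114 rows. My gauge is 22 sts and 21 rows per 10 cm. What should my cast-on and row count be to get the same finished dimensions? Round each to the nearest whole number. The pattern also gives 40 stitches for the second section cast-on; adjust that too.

Stitches: 266 × 22/19 = 308.00 → 308.
Rows: 1114 × 21/23 = 1017.13 → 1017.
second section cast-on: 40 × 22/19 = 46.32 → 46.

Cast on 308 stitches; work 1017 rows; second section cast-on 46 stitches.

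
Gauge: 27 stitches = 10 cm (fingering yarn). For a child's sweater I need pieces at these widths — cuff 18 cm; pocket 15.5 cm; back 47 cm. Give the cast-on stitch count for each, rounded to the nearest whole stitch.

Rate = 27/10 = 2.7 sts per cm.
cuff: 18 × 2.7 = 48.60 → 49.
pocket: 15.5 × 2.7 = 41.85 → 42.
back: 47 × 2.7 = 126.90 → 127.

cuff 49; pocket 42; back 127.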